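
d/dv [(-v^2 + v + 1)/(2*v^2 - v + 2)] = (-v^2 - 8*v + 3)/(4*v^4 - 4*v^3 + 9*v^2 - 4*v + 4)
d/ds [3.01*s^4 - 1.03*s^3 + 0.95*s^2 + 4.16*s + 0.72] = 12.04*s^3 - 3.09*s^2 + 1.9*s + 4.16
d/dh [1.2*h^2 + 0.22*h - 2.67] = 2.4*h + 0.22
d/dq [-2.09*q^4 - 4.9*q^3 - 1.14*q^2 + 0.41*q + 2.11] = -8.36*q^3 - 14.7*q^2 - 2.28*q + 0.41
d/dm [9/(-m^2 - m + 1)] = 9*(2*m + 1)/(m^2 + m - 1)^2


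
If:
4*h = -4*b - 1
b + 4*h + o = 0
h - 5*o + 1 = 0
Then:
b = -17/64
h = 1/64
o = 13/64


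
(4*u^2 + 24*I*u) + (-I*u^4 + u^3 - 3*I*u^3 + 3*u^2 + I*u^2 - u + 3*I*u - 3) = -I*u^4 + u^3 - 3*I*u^3 + 7*u^2 + I*u^2 - u + 27*I*u - 3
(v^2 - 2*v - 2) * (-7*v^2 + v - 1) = -7*v^4 + 15*v^3 + 11*v^2 + 2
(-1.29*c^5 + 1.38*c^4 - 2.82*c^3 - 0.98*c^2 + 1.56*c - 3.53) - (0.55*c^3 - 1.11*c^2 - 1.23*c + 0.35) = -1.29*c^5 + 1.38*c^4 - 3.37*c^3 + 0.13*c^2 + 2.79*c - 3.88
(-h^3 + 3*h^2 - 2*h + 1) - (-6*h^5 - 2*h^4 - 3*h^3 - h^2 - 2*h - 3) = 6*h^5 + 2*h^4 + 2*h^3 + 4*h^2 + 4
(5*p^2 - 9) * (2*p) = 10*p^3 - 18*p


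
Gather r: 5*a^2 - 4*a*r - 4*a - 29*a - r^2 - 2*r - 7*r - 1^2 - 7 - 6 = 5*a^2 - 33*a - r^2 + r*(-4*a - 9) - 14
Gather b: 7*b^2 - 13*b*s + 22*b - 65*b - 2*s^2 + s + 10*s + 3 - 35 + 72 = 7*b^2 + b*(-13*s - 43) - 2*s^2 + 11*s + 40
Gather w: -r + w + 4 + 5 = -r + w + 9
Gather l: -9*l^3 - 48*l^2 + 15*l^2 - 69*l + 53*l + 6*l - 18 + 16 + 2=-9*l^3 - 33*l^2 - 10*l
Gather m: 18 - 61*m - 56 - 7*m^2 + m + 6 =-7*m^2 - 60*m - 32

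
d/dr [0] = 0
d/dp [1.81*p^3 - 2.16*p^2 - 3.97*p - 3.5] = 5.43*p^2 - 4.32*p - 3.97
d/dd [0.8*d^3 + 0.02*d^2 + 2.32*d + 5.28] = 2.4*d^2 + 0.04*d + 2.32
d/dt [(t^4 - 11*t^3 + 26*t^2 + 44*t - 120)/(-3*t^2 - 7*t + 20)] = 2*(-3*t^5 + 6*t^4 + 117*t^3 - 355*t^2 + 160*t + 20)/(9*t^4 + 42*t^3 - 71*t^2 - 280*t + 400)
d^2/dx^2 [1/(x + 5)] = 2/(x + 5)^3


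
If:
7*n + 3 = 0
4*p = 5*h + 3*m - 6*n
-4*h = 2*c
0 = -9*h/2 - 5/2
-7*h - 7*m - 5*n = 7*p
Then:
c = 10/9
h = -5/9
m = 179/343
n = -3/7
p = 1049/3087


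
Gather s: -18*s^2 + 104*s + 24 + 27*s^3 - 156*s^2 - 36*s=27*s^3 - 174*s^2 + 68*s + 24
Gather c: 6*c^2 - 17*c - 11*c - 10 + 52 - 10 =6*c^2 - 28*c + 32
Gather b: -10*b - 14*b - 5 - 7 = -24*b - 12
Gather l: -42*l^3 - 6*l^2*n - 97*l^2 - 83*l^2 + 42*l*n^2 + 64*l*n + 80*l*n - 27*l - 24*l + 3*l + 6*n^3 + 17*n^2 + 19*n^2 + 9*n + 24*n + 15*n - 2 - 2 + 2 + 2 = -42*l^3 + l^2*(-6*n - 180) + l*(42*n^2 + 144*n - 48) + 6*n^3 + 36*n^2 + 48*n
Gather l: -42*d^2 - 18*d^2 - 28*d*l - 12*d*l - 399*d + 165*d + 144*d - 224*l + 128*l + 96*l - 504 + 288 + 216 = -60*d^2 - 40*d*l - 90*d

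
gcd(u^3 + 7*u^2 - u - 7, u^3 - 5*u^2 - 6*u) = u + 1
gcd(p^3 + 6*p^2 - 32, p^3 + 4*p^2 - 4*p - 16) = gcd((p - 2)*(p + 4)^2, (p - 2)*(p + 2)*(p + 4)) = p^2 + 2*p - 8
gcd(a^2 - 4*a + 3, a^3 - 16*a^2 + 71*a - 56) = a - 1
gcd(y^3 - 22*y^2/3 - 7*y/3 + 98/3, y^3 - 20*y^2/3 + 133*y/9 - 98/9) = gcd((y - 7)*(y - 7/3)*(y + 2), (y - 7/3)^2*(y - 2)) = y - 7/3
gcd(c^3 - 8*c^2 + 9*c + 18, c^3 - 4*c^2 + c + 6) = c^2 - 2*c - 3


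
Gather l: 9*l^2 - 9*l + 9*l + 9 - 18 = 9*l^2 - 9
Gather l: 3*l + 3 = 3*l + 3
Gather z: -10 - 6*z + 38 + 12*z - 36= 6*z - 8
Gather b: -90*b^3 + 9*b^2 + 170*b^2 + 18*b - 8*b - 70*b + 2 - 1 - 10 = -90*b^3 + 179*b^2 - 60*b - 9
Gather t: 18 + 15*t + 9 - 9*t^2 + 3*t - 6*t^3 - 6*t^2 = -6*t^3 - 15*t^2 + 18*t + 27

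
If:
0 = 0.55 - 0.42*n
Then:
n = 1.31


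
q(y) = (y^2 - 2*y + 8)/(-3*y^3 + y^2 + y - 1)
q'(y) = (2*y - 2)/(-3*y^3 + y^2 + y - 1) + (y^2 - 2*y + 8)*(9*y^2 - 2*y - 1)/(-3*y^3 + y^2 + y - 1)^2 = (2*(1 - y)*(3*y^3 - y^2 - y + 1) - (-9*y^2 + 2*y + 1)*(y^2 - 2*y + 8))/(3*y^3 - y^2 - y + 1)^2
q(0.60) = -10.41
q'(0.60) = 16.89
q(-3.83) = 0.17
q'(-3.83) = 0.08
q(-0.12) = -7.50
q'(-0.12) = -2.26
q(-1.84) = 0.78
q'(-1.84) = 1.05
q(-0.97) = 6.37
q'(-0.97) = 32.75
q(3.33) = -0.13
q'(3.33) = 0.07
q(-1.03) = 4.82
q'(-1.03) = 20.37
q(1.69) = -0.68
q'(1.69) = 1.21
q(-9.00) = 0.05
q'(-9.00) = 0.01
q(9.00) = -0.03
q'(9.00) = 0.00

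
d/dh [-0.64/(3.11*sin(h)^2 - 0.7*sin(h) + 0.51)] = (3.9808*sin(h) - 0.448)*cos(h)/(3.11*sin(h)^2 - 0.7*sin(h) + 0.51)^2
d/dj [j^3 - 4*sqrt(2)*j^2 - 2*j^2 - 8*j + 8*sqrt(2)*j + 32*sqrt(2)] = 3*j^2 - 8*sqrt(2)*j - 4*j - 8 + 8*sqrt(2)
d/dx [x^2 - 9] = 2*x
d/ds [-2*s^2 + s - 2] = 1 - 4*s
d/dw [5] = 0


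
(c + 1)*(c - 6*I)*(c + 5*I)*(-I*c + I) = -I*c^4 - c^3 - 29*I*c^2 + c + 30*I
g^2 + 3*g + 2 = (g + 1)*(g + 2)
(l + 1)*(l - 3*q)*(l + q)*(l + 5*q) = l^4 + 3*l^3*q + l^3 - 13*l^2*q^2 + 3*l^2*q - 15*l*q^3 - 13*l*q^2 - 15*q^3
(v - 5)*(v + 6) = v^2 + v - 30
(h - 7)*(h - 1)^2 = h^3 - 9*h^2 + 15*h - 7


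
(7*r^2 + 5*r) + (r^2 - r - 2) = 8*r^2 + 4*r - 2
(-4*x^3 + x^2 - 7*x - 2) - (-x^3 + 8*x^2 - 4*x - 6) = -3*x^3 - 7*x^2 - 3*x + 4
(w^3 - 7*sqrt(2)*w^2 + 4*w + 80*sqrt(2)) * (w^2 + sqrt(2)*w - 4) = w^5 - 6*sqrt(2)*w^4 - 14*w^3 + 112*sqrt(2)*w^2 + 144*w - 320*sqrt(2)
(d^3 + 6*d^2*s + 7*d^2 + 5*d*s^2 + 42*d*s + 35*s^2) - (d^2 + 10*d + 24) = d^3 + 6*d^2*s + 6*d^2 + 5*d*s^2 + 42*d*s - 10*d + 35*s^2 - 24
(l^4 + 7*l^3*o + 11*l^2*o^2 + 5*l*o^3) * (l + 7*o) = l^5 + 14*l^4*o + 60*l^3*o^2 + 82*l^2*o^3 + 35*l*o^4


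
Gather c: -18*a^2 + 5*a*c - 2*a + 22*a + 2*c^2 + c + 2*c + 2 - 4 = -18*a^2 + 20*a + 2*c^2 + c*(5*a + 3) - 2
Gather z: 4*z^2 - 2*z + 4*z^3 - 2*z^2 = 4*z^3 + 2*z^2 - 2*z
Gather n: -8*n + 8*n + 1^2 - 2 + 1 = 0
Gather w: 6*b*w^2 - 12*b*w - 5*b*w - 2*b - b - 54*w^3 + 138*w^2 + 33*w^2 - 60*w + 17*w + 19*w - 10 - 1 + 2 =-3*b - 54*w^3 + w^2*(6*b + 171) + w*(-17*b - 24) - 9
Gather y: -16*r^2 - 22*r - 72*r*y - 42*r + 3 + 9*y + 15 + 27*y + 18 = -16*r^2 - 64*r + y*(36 - 72*r) + 36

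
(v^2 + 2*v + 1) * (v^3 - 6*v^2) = v^5 - 4*v^4 - 11*v^3 - 6*v^2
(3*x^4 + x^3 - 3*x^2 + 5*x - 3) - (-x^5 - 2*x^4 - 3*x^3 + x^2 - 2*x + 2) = x^5 + 5*x^4 + 4*x^3 - 4*x^2 + 7*x - 5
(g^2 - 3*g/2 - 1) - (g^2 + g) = -5*g/2 - 1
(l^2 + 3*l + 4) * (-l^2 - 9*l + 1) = -l^4 - 12*l^3 - 30*l^2 - 33*l + 4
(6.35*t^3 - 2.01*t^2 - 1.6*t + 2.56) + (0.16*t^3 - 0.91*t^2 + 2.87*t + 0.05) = 6.51*t^3 - 2.92*t^2 + 1.27*t + 2.61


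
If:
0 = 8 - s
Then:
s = 8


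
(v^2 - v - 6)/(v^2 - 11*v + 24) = (v + 2)/(v - 8)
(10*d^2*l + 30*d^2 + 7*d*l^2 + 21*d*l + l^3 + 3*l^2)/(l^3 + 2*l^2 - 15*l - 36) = (10*d^2 + 7*d*l + l^2)/(l^2 - l - 12)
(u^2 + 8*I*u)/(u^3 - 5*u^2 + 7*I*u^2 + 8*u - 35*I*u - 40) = u/(u^2 - u*(5 + I) + 5*I)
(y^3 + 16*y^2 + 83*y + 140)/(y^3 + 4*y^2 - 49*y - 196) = (y + 5)/(y - 7)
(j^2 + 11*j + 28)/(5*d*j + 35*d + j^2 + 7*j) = (j + 4)/(5*d + j)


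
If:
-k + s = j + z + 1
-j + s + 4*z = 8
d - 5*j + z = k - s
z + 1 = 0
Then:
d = 4*s - 47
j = s - 12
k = 12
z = -1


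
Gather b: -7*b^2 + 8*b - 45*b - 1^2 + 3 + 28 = -7*b^2 - 37*b + 30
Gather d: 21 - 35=-14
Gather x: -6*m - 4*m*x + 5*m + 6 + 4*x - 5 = -m + x*(4 - 4*m) + 1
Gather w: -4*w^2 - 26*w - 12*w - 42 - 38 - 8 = -4*w^2 - 38*w - 88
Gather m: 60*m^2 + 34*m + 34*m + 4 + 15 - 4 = 60*m^2 + 68*m + 15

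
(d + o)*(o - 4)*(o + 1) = d*o^2 - 3*d*o - 4*d + o^3 - 3*o^2 - 4*o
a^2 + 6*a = a*(a + 6)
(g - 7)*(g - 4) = g^2 - 11*g + 28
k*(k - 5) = k^2 - 5*k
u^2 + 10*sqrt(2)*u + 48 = (u + 4*sqrt(2))*(u + 6*sqrt(2))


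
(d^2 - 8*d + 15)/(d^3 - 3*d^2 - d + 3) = (d - 5)/(d^2 - 1)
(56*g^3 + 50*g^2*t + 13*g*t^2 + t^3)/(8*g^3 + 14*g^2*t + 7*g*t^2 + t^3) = (7*g + t)/(g + t)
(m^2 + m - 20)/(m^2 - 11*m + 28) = (m + 5)/(m - 7)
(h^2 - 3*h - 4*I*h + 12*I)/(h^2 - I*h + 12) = (h - 3)/(h + 3*I)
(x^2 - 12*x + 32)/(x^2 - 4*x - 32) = (x - 4)/(x + 4)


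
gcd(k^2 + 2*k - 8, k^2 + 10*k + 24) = k + 4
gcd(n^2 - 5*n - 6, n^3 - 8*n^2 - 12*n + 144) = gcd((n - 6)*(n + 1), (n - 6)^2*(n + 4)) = n - 6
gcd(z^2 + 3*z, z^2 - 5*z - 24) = z + 3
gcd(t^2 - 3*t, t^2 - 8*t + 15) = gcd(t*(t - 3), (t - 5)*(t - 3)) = t - 3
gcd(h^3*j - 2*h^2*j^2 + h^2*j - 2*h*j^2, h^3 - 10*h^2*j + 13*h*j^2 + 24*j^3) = 1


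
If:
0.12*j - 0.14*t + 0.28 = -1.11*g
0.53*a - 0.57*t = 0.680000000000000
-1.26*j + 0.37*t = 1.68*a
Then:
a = 1.07547169811321*t + 1.28301886792453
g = 0.249403041855872*t - 0.0673125956144824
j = -1.14031147050015*t - 1.71069182389937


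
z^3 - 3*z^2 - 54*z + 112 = (z - 8)*(z - 2)*(z + 7)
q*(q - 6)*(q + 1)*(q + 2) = q^4 - 3*q^3 - 16*q^2 - 12*q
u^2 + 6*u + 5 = (u + 1)*(u + 5)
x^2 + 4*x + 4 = (x + 2)^2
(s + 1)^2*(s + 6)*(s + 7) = s^4 + 15*s^3 + 69*s^2 + 97*s + 42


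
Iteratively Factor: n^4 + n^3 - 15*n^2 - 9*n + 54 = (n + 3)*(n^3 - 2*n^2 - 9*n + 18) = (n - 2)*(n + 3)*(n^2 - 9) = (n - 3)*(n - 2)*(n + 3)*(n + 3)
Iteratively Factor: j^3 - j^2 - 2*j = (j)*(j^2 - j - 2) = j*(j - 2)*(j + 1)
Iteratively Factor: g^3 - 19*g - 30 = (g - 5)*(g^2 + 5*g + 6) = (g - 5)*(g + 3)*(g + 2)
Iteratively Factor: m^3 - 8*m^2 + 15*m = (m - 5)*(m^2 - 3*m) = (m - 5)*(m - 3)*(m)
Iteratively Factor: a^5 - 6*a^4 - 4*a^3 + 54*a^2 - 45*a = (a)*(a^4 - 6*a^3 - 4*a^2 + 54*a - 45) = a*(a + 3)*(a^3 - 9*a^2 + 23*a - 15) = a*(a - 5)*(a + 3)*(a^2 - 4*a + 3) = a*(a - 5)*(a - 3)*(a + 3)*(a - 1)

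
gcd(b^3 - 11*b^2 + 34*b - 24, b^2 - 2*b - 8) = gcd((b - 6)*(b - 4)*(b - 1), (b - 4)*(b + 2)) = b - 4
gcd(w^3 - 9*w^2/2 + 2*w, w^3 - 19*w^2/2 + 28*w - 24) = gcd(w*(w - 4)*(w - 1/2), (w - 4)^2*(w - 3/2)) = w - 4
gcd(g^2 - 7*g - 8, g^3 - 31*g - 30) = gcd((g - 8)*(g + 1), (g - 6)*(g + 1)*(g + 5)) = g + 1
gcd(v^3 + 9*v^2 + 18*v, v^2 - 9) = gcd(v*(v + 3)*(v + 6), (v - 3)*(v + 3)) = v + 3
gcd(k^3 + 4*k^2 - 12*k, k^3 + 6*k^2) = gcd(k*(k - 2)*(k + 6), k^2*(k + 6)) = k^2 + 6*k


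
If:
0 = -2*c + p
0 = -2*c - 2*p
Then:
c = 0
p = 0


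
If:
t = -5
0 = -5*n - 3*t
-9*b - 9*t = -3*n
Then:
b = 6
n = 3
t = -5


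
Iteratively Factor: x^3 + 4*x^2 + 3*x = (x + 1)*(x^2 + 3*x) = (x + 1)*(x + 3)*(x)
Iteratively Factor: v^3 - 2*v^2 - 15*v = (v + 3)*(v^2 - 5*v) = (v - 5)*(v + 3)*(v)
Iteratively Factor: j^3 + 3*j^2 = (j)*(j^2 + 3*j) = j^2*(j + 3)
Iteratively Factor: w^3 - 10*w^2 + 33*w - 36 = (w - 4)*(w^2 - 6*w + 9) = (w - 4)*(w - 3)*(w - 3)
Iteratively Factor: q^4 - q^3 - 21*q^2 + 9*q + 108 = (q - 3)*(q^3 + 2*q^2 - 15*q - 36) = (q - 4)*(q - 3)*(q^2 + 6*q + 9) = (q - 4)*(q - 3)*(q + 3)*(q + 3)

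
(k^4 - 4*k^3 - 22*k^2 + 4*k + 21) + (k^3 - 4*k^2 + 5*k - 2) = k^4 - 3*k^3 - 26*k^2 + 9*k + 19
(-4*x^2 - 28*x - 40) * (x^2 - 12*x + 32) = -4*x^4 + 20*x^3 + 168*x^2 - 416*x - 1280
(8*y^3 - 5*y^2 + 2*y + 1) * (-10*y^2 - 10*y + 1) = -80*y^5 - 30*y^4 + 38*y^3 - 35*y^2 - 8*y + 1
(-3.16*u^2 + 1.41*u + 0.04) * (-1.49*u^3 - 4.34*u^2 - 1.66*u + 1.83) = 4.7084*u^5 + 11.6135*u^4 - 0.9334*u^3 - 8.297*u^2 + 2.5139*u + 0.0732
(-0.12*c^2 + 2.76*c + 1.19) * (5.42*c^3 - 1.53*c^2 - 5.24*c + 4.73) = -0.6504*c^5 + 15.1428*c^4 + 2.8558*c^3 - 16.8507*c^2 + 6.8192*c + 5.6287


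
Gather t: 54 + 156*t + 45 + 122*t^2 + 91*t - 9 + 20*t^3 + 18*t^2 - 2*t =20*t^3 + 140*t^2 + 245*t + 90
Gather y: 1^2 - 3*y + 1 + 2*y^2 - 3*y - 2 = 2*y^2 - 6*y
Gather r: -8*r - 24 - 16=-8*r - 40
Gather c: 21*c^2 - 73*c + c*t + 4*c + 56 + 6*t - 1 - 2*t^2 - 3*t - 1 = 21*c^2 + c*(t - 69) - 2*t^2 + 3*t + 54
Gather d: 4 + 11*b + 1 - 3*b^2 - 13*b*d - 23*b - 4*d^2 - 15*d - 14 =-3*b^2 - 12*b - 4*d^2 + d*(-13*b - 15) - 9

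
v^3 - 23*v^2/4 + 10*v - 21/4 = (v - 3)*(v - 7/4)*(v - 1)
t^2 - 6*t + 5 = (t - 5)*(t - 1)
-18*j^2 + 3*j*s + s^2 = (-3*j + s)*(6*j + s)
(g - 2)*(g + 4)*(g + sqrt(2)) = g^3 + sqrt(2)*g^2 + 2*g^2 - 8*g + 2*sqrt(2)*g - 8*sqrt(2)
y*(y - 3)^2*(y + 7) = y^4 + y^3 - 33*y^2 + 63*y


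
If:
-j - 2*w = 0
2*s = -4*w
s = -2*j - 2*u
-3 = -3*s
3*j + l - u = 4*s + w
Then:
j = 1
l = -1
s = 1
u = -3/2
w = -1/2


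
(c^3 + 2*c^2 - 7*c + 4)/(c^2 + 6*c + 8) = (c^2 - 2*c + 1)/(c + 2)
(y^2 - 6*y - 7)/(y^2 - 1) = (y - 7)/(y - 1)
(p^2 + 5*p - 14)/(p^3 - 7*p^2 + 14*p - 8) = (p + 7)/(p^2 - 5*p + 4)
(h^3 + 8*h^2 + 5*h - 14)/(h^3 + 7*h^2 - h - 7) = (h + 2)/(h + 1)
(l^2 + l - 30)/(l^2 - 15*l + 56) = (l^2 + l - 30)/(l^2 - 15*l + 56)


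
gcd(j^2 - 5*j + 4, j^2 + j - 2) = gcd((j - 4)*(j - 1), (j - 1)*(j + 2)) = j - 1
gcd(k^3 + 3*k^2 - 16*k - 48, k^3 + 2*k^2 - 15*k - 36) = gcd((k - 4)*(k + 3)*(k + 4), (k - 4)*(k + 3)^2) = k^2 - k - 12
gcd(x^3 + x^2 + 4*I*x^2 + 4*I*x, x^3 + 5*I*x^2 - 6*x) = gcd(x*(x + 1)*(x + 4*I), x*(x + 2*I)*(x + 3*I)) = x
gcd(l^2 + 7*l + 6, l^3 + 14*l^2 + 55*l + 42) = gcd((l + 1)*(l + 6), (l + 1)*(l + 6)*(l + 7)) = l^2 + 7*l + 6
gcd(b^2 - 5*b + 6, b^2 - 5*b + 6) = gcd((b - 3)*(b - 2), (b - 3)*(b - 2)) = b^2 - 5*b + 6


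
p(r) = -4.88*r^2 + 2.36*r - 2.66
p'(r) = 2.36 - 9.76*r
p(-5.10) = -141.62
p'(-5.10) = 52.14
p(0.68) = -3.31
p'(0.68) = -4.28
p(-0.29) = -3.75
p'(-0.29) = 5.19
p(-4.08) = -93.52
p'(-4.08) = 42.18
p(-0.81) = -7.77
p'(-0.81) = 10.27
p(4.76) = -102.00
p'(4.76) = -44.10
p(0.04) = -2.57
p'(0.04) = 1.97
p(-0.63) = -6.08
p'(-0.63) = 8.51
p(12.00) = -677.06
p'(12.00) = -114.76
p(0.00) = -2.66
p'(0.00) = 2.36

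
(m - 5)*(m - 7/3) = m^2 - 22*m/3 + 35/3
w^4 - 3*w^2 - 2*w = w*(w - 2)*(w + 1)^2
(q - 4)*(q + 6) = q^2 + 2*q - 24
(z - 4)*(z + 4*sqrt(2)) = z^2 - 4*z + 4*sqrt(2)*z - 16*sqrt(2)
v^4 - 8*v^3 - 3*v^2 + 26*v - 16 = (v - 8)*(v - 1)^2*(v + 2)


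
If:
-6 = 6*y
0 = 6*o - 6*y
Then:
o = -1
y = -1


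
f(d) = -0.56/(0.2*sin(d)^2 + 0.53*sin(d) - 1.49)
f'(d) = -0.56*(-0.4*sin(d)*cos(d) - 0.53*cos(d))/(0.2*sin(d)^2 + 0.53*sin(d) - 1.49)^2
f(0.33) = 0.43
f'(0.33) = 0.21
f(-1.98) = 0.31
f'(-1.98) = -0.01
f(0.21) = 0.41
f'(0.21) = 0.18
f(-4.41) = 0.70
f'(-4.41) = -0.24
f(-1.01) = 0.31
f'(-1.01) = 0.02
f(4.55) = 0.31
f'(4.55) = -0.00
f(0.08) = 0.39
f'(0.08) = 0.15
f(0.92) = 0.59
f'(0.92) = 0.32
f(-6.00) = 0.42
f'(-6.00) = 0.20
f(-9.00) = 0.33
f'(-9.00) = -0.07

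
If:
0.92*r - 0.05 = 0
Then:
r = 0.05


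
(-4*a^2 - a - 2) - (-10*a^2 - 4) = 6*a^2 - a + 2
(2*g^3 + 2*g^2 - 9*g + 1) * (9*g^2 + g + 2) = 18*g^5 + 20*g^4 - 75*g^3 + 4*g^2 - 17*g + 2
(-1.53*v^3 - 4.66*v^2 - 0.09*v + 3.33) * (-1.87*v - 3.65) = 2.8611*v^4 + 14.2987*v^3 + 17.1773*v^2 - 5.8986*v - 12.1545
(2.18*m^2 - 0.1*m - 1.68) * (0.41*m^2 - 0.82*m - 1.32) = 0.8938*m^4 - 1.8286*m^3 - 3.4844*m^2 + 1.5096*m + 2.2176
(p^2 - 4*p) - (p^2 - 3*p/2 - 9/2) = 9/2 - 5*p/2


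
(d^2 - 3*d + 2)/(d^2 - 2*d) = (d - 1)/d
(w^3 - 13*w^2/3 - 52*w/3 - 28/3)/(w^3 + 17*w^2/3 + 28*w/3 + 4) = (w - 7)/(w + 3)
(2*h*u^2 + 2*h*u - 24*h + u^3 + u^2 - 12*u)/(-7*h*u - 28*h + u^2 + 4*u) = (2*h*u - 6*h + u^2 - 3*u)/(-7*h + u)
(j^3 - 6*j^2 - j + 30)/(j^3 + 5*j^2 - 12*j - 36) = (j - 5)/(j + 6)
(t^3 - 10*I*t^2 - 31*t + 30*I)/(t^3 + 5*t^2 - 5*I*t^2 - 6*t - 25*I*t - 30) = (t - 5*I)/(t + 5)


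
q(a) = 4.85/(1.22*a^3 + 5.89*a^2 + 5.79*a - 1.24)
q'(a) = 4.85*(-3.66*a^2 - 11.78*a - 5.79)/(1.22*a^3 + 5.89*a^2 + 5.79*a - 1.24)^2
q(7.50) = 0.01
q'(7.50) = -0.00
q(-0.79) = -1.77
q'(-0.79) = 0.80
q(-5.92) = -0.06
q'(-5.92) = -0.05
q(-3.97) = -0.63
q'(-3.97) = -1.36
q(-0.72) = -1.73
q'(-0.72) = 0.49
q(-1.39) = -4.09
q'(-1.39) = 12.14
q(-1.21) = -2.72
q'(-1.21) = 4.73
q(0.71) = 0.77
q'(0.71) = -1.97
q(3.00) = 0.05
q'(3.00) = -0.03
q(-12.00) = -0.00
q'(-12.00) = -0.00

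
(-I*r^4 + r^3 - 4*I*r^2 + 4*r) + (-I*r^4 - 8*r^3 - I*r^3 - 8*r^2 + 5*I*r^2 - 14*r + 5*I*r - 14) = -2*I*r^4 - 7*r^3 - I*r^3 - 8*r^2 + I*r^2 - 10*r + 5*I*r - 14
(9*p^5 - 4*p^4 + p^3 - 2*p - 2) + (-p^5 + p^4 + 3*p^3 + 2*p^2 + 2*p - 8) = 8*p^5 - 3*p^4 + 4*p^3 + 2*p^2 - 10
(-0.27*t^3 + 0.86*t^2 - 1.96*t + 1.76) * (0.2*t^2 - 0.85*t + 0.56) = -0.054*t^5 + 0.4015*t^4 - 1.2742*t^3 + 2.4996*t^2 - 2.5936*t + 0.9856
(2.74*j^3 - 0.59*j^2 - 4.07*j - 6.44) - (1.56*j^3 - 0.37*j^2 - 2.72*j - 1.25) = 1.18*j^3 - 0.22*j^2 - 1.35*j - 5.19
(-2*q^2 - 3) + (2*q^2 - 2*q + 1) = -2*q - 2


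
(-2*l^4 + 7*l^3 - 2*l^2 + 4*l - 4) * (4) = -8*l^4 + 28*l^3 - 8*l^2 + 16*l - 16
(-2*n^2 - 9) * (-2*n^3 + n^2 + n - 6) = 4*n^5 - 2*n^4 + 16*n^3 + 3*n^2 - 9*n + 54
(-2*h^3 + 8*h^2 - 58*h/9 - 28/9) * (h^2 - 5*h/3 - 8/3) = -2*h^5 + 34*h^4/3 - 130*h^3/9 - 370*h^2/27 + 604*h/27 + 224/27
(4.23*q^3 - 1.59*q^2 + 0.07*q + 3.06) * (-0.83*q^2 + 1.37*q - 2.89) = -3.5109*q^5 + 7.1148*q^4 - 14.4611*q^3 + 2.1512*q^2 + 3.9899*q - 8.8434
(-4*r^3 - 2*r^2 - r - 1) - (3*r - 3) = -4*r^3 - 2*r^2 - 4*r + 2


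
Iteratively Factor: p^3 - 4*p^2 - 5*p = (p)*(p^2 - 4*p - 5) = p*(p - 5)*(p + 1)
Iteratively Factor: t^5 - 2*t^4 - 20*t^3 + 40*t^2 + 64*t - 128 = (t + 2)*(t^4 - 4*t^3 - 12*t^2 + 64*t - 64) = (t - 4)*(t + 2)*(t^3 - 12*t + 16) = (t - 4)*(t - 2)*(t + 2)*(t^2 + 2*t - 8) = (t - 4)*(t - 2)^2*(t + 2)*(t + 4)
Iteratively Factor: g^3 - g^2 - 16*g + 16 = (g - 1)*(g^2 - 16) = (g - 1)*(g + 4)*(g - 4)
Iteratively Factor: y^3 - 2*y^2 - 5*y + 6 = (y - 3)*(y^2 + y - 2) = (y - 3)*(y + 2)*(y - 1)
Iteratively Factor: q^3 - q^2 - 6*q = (q + 2)*(q^2 - 3*q) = q*(q + 2)*(q - 3)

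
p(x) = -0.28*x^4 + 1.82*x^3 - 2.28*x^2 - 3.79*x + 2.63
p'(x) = -1.12*x^3 + 5.46*x^2 - 4.56*x - 3.79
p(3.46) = -2.52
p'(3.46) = -0.60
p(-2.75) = -58.05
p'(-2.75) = 73.33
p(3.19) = -2.58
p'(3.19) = 0.87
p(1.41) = -3.25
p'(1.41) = -2.50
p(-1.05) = 1.65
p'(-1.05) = 8.31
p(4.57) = -10.73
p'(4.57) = -17.49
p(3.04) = -2.74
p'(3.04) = 1.34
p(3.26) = -2.53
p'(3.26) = 0.57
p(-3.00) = -78.34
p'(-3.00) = 89.27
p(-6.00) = -812.71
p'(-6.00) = 462.05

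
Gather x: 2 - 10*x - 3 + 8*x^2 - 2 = 8*x^2 - 10*x - 3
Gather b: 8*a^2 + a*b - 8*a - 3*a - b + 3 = 8*a^2 - 11*a + b*(a - 1) + 3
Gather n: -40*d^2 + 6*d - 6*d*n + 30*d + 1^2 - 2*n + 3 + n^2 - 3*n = -40*d^2 + 36*d + n^2 + n*(-6*d - 5) + 4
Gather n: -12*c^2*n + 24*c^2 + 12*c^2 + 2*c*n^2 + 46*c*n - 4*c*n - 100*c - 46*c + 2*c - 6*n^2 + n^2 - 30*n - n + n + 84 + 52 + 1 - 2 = 36*c^2 - 144*c + n^2*(2*c - 5) + n*(-12*c^2 + 42*c - 30) + 135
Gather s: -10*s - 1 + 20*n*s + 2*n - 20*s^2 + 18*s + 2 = 2*n - 20*s^2 + s*(20*n + 8) + 1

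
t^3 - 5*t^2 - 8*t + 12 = (t - 6)*(t - 1)*(t + 2)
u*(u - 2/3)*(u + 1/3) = u^3 - u^2/3 - 2*u/9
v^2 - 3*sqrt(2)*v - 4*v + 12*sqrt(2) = (v - 4)*(v - 3*sqrt(2))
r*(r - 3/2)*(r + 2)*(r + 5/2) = r^4 + 3*r^3 - 7*r^2/4 - 15*r/2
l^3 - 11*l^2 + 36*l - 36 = (l - 6)*(l - 3)*(l - 2)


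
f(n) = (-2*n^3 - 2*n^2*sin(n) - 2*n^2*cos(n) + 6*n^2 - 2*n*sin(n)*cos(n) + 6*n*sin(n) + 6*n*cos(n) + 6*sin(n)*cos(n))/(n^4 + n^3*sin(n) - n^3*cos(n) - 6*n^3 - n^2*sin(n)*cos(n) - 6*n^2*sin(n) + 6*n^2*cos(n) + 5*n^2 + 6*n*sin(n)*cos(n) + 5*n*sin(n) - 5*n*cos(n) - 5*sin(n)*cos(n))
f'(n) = (-2*n^3 - 2*n^2*sin(n) - 2*n^2*cos(n) + 6*n^2 - 2*n*sin(n)*cos(n) + 6*n*sin(n) + 6*n*cos(n) + 6*sin(n)*cos(n))*(-n^3*sin(n) - n^3*cos(n) - 4*n^3 - n^2*sin(n)^2 + 3*n^2*sin(n) + n^2*cos(n)^2 + 9*n^2*cos(n) + 18*n^2 + 6*n*sin(n)^2 + 2*n*sin(n)*cos(n) + 7*n*sin(n) - 6*n*cos(n)^2 - 17*n*cos(n) - 10*n - 5*sin(n)^2 - 6*sin(n)*cos(n) - 5*sin(n) + 5*cos(n)^2 + 5*cos(n))/(n^4 + n^3*sin(n) - n^3*cos(n) - 6*n^3 - n^2*sin(n)*cos(n) - 6*n^2*sin(n) + 6*n^2*cos(n) + 5*n^2 + 6*n*sin(n)*cos(n) + 5*n*sin(n) - 5*n*cos(n) - 5*sin(n)*cos(n))^2 + (2*n^2*sin(n) - 2*n^2*cos(n) - 6*n^2 + 2*n*sin(n)^2 - 10*n*sin(n) - 2*n*cos(n)^2 + 2*n*cos(n) + 12*n - 6*sin(n)^2 - 2*sin(n)*cos(n) + 6*sin(n) + 6*cos(n)^2 + 6*cos(n))/(n^4 + n^3*sin(n) - n^3*cos(n) - 6*n^3 - n^2*sin(n)*cos(n) - 6*n^2*sin(n) + 6*n^2*cos(n) + 5*n^2 + 6*n*sin(n)*cos(n) + 5*n*sin(n) - 5*n*cos(n) - 5*sin(n)*cos(n))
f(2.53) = -0.13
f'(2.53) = 0.33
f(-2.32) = 0.80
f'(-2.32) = -0.13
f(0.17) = -2.00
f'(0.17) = -6.42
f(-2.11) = 0.76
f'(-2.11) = -0.27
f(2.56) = -0.12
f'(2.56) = 0.32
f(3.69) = 0.24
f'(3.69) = 0.56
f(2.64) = -0.09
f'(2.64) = 0.29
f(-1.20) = 0.33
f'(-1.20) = -0.62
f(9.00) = -0.31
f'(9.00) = 0.09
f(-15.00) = 0.12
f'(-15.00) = 0.00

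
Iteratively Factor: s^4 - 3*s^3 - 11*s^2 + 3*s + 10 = (s + 2)*(s^3 - 5*s^2 - s + 5) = (s - 1)*(s + 2)*(s^2 - 4*s - 5) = (s - 1)*(s + 1)*(s + 2)*(s - 5)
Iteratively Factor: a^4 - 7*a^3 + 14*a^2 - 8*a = (a - 4)*(a^3 - 3*a^2 + 2*a) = (a - 4)*(a - 1)*(a^2 - 2*a) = (a - 4)*(a - 2)*(a - 1)*(a)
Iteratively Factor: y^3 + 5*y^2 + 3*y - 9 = (y + 3)*(y^2 + 2*y - 3) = (y + 3)^2*(y - 1)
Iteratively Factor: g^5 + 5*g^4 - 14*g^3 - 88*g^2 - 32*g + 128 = (g + 4)*(g^4 + g^3 - 18*g^2 - 16*g + 32) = (g - 1)*(g + 4)*(g^3 + 2*g^2 - 16*g - 32) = (g - 4)*(g - 1)*(g + 4)*(g^2 + 6*g + 8) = (g - 4)*(g - 1)*(g + 4)^2*(g + 2)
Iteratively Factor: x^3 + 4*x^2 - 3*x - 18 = (x + 3)*(x^2 + x - 6) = (x + 3)^2*(x - 2)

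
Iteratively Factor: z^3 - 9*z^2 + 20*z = (z)*(z^2 - 9*z + 20) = z*(z - 4)*(z - 5)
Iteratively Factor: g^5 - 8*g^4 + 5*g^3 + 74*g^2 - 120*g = (g + 3)*(g^4 - 11*g^3 + 38*g^2 - 40*g) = (g - 2)*(g + 3)*(g^3 - 9*g^2 + 20*g) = (g - 4)*(g - 2)*(g + 3)*(g^2 - 5*g) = g*(g - 4)*(g - 2)*(g + 3)*(g - 5)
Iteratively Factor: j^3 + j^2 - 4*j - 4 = (j + 2)*(j^2 - j - 2) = (j - 2)*(j + 2)*(j + 1)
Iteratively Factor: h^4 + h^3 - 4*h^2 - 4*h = (h)*(h^3 + h^2 - 4*h - 4) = h*(h - 2)*(h^2 + 3*h + 2) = h*(h - 2)*(h + 1)*(h + 2)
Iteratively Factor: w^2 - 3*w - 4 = (w - 4)*(w + 1)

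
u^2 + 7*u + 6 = (u + 1)*(u + 6)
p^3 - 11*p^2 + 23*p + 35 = (p - 7)*(p - 5)*(p + 1)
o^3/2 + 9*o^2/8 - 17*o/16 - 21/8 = (o/2 + 1)*(o - 3/2)*(o + 7/4)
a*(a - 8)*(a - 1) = a^3 - 9*a^2 + 8*a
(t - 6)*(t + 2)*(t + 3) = t^3 - t^2 - 24*t - 36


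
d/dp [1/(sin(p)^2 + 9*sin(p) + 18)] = -(2*sin(p) + 9)*cos(p)/(sin(p)^2 + 9*sin(p) + 18)^2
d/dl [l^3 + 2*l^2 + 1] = l*(3*l + 4)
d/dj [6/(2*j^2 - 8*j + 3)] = 24*(2 - j)/(2*j^2 - 8*j + 3)^2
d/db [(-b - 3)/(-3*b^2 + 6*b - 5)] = (3*b^2 - 6*b - 6*(b - 1)*(b + 3) + 5)/(3*b^2 - 6*b + 5)^2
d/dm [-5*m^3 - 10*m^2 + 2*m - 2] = -15*m^2 - 20*m + 2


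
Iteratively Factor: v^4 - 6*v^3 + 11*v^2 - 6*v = (v - 1)*(v^3 - 5*v^2 + 6*v) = v*(v - 1)*(v^2 - 5*v + 6) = v*(v - 2)*(v - 1)*(v - 3)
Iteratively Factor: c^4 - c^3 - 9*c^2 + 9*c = (c - 3)*(c^3 + 2*c^2 - 3*c) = (c - 3)*(c + 3)*(c^2 - c) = c*(c - 3)*(c + 3)*(c - 1)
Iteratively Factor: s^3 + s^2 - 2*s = (s - 1)*(s^2 + 2*s) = s*(s - 1)*(s + 2)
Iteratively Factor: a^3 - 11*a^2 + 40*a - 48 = (a - 4)*(a^2 - 7*a + 12) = (a - 4)^2*(a - 3)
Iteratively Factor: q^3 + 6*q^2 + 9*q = (q + 3)*(q^2 + 3*q) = (q + 3)^2*(q)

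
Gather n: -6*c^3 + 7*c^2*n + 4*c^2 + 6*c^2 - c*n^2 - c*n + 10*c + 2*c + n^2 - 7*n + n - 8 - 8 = -6*c^3 + 10*c^2 + 12*c + n^2*(1 - c) + n*(7*c^2 - c - 6) - 16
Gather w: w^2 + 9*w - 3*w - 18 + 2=w^2 + 6*w - 16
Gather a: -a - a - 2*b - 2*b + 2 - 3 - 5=-2*a - 4*b - 6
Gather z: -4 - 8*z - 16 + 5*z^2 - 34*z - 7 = 5*z^2 - 42*z - 27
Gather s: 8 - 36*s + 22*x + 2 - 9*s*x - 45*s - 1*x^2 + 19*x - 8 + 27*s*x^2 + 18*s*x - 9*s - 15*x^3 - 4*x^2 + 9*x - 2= s*(27*x^2 + 9*x - 90) - 15*x^3 - 5*x^2 + 50*x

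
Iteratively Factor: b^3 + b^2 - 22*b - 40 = (b - 5)*(b^2 + 6*b + 8) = (b - 5)*(b + 2)*(b + 4)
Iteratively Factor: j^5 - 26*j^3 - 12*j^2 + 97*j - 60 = (j - 5)*(j^4 + 5*j^3 - j^2 - 17*j + 12) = (j - 5)*(j + 3)*(j^3 + 2*j^2 - 7*j + 4) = (j - 5)*(j - 1)*(j + 3)*(j^2 + 3*j - 4) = (j - 5)*(j - 1)^2*(j + 3)*(j + 4)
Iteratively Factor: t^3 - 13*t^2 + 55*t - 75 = (t - 5)*(t^2 - 8*t + 15) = (t - 5)*(t - 3)*(t - 5)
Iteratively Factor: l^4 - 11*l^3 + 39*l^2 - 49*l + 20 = (l - 4)*(l^3 - 7*l^2 + 11*l - 5) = (l - 4)*(l - 1)*(l^2 - 6*l + 5) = (l - 5)*(l - 4)*(l - 1)*(l - 1)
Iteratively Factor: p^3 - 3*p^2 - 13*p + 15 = (p - 5)*(p^2 + 2*p - 3) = (p - 5)*(p + 3)*(p - 1)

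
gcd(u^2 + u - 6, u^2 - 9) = u + 3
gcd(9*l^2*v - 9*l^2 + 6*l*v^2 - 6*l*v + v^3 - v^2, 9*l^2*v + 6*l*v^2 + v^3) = 9*l^2 + 6*l*v + v^2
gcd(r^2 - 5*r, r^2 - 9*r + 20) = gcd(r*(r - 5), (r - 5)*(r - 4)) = r - 5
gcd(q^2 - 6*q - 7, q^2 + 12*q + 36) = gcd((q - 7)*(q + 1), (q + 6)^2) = 1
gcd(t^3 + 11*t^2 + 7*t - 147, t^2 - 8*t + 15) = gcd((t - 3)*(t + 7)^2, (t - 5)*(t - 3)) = t - 3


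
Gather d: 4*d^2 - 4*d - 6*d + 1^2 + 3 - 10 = 4*d^2 - 10*d - 6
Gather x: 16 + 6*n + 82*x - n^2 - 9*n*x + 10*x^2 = -n^2 + 6*n + 10*x^2 + x*(82 - 9*n) + 16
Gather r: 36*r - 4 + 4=36*r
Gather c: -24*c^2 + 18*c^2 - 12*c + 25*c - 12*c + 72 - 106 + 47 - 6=-6*c^2 + c + 7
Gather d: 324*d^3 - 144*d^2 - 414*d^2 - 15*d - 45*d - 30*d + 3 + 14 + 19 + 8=324*d^3 - 558*d^2 - 90*d + 44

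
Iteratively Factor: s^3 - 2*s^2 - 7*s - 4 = (s + 1)*(s^2 - 3*s - 4) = (s + 1)^2*(s - 4)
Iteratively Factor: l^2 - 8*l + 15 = (l - 3)*(l - 5)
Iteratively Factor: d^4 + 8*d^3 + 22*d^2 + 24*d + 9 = (d + 1)*(d^3 + 7*d^2 + 15*d + 9) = (d + 1)*(d + 3)*(d^2 + 4*d + 3) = (d + 1)^2*(d + 3)*(d + 3)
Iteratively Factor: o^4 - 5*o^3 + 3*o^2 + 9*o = (o + 1)*(o^3 - 6*o^2 + 9*o) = o*(o + 1)*(o^2 - 6*o + 9) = o*(o - 3)*(o + 1)*(o - 3)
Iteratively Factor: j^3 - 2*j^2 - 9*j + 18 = (j + 3)*(j^2 - 5*j + 6) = (j - 3)*(j + 3)*(j - 2)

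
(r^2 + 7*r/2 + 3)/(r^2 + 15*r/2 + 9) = (r + 2)/(r + 6)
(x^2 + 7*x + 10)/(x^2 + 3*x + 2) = (x + 5)/(x + 1)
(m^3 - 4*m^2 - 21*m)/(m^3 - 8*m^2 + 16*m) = (m^2 - 4*m - 21)/(m^2 - 8*m + 16)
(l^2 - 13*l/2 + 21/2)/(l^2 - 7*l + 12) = (l - 7/2)/(l - 4)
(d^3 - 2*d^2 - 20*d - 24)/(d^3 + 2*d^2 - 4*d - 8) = (d - 6)/(d - 2)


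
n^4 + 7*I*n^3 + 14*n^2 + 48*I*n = n*(n - 3*I)*(n + 2*I)*(n + 8*I)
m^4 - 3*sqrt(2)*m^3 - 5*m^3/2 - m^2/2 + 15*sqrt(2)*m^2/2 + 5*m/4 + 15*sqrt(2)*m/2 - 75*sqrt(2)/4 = (m - 5/2)*(m - 5*sqrt(2)/2)*(m - 3*sqrt(2)/2)*(m + sqrt(2))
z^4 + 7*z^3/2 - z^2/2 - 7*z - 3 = (z + 1/2)*(z + 3)*(z - sqrt(2))*(z + sqrt(2))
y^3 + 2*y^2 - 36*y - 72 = (y - 6)*(y + 2)*(y + 6)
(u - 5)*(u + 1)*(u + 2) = u^3 - 2*u^2 - 13*u - 10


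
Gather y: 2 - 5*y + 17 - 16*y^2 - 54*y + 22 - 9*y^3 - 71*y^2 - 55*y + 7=-9*y^3 - 87*y^2 - 114*y + 48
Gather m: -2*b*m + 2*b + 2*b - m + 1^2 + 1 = 4*b + m*(-2*b - 1) + 2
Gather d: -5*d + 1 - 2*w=-5*d - 2*w + 1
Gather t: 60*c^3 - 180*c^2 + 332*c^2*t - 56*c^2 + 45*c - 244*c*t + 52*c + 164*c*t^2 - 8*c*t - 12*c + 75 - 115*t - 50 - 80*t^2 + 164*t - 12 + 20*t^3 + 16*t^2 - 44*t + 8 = 60*c^3 - 236*c^2 + 85*c + 20*t^3 + t^2*(164*c - 64) + t*(332*c^2 - 252*c + 5) + 21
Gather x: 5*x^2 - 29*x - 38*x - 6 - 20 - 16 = 5*x^2 - 67*x - 42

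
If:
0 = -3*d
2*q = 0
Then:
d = 0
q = 0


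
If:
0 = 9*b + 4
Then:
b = -4/9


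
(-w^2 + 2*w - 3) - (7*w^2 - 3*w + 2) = -8*w^2 + 5*w - 5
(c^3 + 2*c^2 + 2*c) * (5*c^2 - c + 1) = 5*c^5 + 9*c^4 + 9*c^3 + 2*c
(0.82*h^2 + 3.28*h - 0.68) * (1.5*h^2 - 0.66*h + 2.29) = 1.23*h^4 + 4.3788*h^3 - 1.307*h^2 + 7.96*h - 1.5572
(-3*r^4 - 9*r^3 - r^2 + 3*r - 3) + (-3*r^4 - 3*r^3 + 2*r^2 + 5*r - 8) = -6*r^4 - 12*r^3 + r^2 + 8*r - 11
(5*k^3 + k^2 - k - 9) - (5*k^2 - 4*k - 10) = 5*k^3 - 4*k^2 + 3*k + 1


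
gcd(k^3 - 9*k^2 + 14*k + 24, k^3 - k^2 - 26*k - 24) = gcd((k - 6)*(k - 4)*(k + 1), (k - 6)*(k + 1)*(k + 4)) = k^2 - 5*k - 6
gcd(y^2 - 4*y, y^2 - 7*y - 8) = 1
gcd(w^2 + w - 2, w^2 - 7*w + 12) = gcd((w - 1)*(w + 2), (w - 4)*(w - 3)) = 1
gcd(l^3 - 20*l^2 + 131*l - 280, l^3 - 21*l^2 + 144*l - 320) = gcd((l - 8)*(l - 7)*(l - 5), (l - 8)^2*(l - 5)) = l^2 - 13*l + 40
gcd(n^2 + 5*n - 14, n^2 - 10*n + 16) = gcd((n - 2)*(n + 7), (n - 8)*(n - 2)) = n - 2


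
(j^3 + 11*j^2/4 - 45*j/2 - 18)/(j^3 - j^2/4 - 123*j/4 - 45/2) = (j^2 + 2*j - 24)/(j^2 - j - 30)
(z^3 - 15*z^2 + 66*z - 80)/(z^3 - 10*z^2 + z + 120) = (z - 2)/(z + 3)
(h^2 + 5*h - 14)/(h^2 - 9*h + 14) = (h + 7)/(h - 7)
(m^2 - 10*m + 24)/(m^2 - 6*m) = (m - 4)/m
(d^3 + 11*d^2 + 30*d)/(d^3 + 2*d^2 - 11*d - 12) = d*(d^2 + 11*d + 30)/(d^3 + 2*d^2 - 11*d - 12)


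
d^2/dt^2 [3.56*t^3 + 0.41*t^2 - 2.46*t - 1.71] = 21.36*t + 0.82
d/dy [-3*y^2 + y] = 1 - 6*y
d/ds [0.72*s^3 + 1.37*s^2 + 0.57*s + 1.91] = 2.16*s^2 + 2.74*s + 0.57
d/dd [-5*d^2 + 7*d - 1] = 7 - 10*d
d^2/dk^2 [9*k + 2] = 0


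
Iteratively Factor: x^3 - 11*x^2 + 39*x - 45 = (x - 3)*(x^2 - 8*x + 15) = (x - 3)^2*(x - 5)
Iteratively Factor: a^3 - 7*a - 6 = (a - 3)*(a^2 + 3*a + 2) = (a - 3)*(a + 1)*(a + 2)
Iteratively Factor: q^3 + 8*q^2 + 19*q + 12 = (q + 1)*(q^2 + 7*q + 12) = (q + 1)*(q + 3)*(q + 4)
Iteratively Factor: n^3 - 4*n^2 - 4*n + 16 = (n - 2)*(n^2 - 2*n - 8) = (n - 2)*(n + 2)*(n - 4)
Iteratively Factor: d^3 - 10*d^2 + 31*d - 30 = (d - 3)*(d^2 - 7*d + 10) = (d - 5)*(d - 3)*(d - 2)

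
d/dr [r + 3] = 1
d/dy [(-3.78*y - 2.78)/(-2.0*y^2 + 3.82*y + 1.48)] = (-7.56*y^2 - 11.12*y + 5.0252)/(4.0*y^4 - 15.28*y^3 + 8.6724*y^2 + 11.3072*y + 2.1904)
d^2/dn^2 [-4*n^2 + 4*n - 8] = -8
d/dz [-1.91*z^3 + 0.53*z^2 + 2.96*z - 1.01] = -5.73*z^2 + 1.06*z + 2.96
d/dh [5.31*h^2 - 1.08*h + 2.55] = 10.62*h - 1.08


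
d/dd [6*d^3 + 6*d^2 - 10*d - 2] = 18*d^2 + 12*d - 10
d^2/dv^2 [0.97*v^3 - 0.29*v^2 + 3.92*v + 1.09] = 5.82*v - 0.58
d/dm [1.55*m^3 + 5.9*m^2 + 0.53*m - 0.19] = 4.65*m^2 + 11.8*m + 0.53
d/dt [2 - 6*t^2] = -12*t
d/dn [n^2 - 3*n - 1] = 2*n - 3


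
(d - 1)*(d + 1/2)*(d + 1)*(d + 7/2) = d^4 + 4*d^3 + 3*d^2/4 - 4*d - 7/4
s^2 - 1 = (s - 1)*(s + 1)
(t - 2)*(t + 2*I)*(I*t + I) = I*t^3 - 2*t^2 - I*t^2 + 2*t - 2*I*t + 4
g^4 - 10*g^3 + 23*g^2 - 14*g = g*(g - 7)*(g - 2)*(g - 1)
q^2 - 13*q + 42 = (q - 7)*(q - 6)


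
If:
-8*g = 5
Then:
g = -5/8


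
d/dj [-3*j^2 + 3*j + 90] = 3 - 6*j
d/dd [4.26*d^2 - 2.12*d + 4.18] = 8.52*d - 2.12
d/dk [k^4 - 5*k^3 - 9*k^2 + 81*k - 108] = 4*k^3 - 15*k^2 - 18*k + 81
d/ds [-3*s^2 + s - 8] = 1 - 6*s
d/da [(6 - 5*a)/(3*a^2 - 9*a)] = (5*a^2 - 12*a + 18)/(3*a^2*(a^2 - 6*a + 9))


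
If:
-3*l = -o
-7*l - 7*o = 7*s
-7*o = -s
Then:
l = 0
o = 0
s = 0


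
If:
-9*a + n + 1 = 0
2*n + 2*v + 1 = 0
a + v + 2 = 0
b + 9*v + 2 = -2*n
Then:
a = 5/16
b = 243/16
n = 29/16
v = -37/16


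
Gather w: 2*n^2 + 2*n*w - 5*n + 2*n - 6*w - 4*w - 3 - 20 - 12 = 2*n^2 - 3*n + w*(2*n - 10) - 35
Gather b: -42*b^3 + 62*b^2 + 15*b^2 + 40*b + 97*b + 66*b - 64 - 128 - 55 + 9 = -42*b^3 + 77*b^2 + 203*b - 238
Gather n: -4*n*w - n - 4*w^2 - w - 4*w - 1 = n*(-4*w - 1) - 4*w^2 - 5*w - 1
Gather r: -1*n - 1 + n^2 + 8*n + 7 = n^2 + 7*n + 6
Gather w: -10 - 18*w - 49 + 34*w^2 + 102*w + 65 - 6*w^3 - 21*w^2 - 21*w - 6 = -6*w^3 + 13*w^2 + 63*w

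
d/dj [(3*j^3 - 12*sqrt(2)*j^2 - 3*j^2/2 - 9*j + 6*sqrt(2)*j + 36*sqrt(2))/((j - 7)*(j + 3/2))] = 3*(j^2 - 14*j + 14 + 20*sqrt(2))/(j^2 - 14*j + 49)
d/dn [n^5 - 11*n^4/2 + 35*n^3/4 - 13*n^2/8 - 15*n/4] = 5*n^4 - 22*n^3 + 105*n^2/4 - 13*n/4 - 15/4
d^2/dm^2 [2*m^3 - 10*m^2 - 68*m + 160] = 12*m - 20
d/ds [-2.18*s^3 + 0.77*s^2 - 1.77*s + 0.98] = -6.54*s^2 + 1.54*s - 1.77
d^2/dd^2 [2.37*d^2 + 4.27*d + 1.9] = 4.74000000000000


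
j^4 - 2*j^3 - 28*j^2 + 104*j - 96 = (j - 4)*(j - 2)^2*(j + 6)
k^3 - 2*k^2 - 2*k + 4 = (k - 2)*(k - sqrt(2))*(k + sqrt(2))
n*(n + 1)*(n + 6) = n^3 + 7*n^2 + 6*n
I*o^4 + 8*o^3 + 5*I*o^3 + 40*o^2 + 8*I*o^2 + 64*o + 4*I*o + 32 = (o + 2)^2*(o - 8*I)*(I*o + I)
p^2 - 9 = (p - 3)*(p + 3)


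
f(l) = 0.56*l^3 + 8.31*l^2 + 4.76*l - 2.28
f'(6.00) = 164.96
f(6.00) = 446.40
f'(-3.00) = -29.98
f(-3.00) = 43.11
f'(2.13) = 47.78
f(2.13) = 50.97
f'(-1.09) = -11.36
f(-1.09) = 1.68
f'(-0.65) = -5.33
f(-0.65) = -2.02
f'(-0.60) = -4.61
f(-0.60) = -2.27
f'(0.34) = 10.61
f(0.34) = 0.32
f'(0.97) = 22.46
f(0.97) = 10.67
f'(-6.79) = -30.63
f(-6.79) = 173.22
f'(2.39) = 54.08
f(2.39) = 64.21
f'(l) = 1.68*l^2 + 16.62*l + 4.76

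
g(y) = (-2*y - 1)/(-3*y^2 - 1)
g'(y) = 6*y*(-2*y - 1)/(-3*y^2 - 1)^2 - 2/(-3*y^2 - 1) = 2*(-3*y^2 - 3*y + 1)/(9*y^4 + 6*y^2 + 1)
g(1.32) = 0.58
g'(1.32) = -0.42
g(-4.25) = -0.14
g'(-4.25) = -0.03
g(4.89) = 0.15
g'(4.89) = -0.03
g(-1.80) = -0.24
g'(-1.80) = -0.06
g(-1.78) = -0.24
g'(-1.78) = -0.06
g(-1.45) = -0.26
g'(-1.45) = -0.04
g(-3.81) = -0.15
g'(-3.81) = -0.03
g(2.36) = 0.32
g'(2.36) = -0.15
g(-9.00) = -0.07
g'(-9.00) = -0.00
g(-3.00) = -0.18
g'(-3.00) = -0.04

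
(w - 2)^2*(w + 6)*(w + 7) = w^4 + 9*w^3 - 6*w^2 - 116*w + 168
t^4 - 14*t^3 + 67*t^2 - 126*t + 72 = (t - 6)*(t - 4)*(t - 3)*(t - 1)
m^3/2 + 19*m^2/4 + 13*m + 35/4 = (m/2 + 1/2)*(m + 7/2)*(m + 5)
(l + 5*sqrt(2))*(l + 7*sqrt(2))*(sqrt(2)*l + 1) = sqrt(2)*l^3 + 25*l^2 + 82*sqrt(2)*l + 70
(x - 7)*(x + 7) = x^2 - 49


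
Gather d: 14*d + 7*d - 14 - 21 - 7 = 21*d - 42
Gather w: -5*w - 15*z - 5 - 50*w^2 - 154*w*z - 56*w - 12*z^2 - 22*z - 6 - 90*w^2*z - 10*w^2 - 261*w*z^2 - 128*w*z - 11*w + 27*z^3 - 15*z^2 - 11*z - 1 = w^2*(-90*z - 60) + w*(-261*z^2 - 282*z - 72) + 27*z^3 - 27*z^2 - 48*z - 12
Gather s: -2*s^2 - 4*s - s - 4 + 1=-2*s^2 - 5*s - 3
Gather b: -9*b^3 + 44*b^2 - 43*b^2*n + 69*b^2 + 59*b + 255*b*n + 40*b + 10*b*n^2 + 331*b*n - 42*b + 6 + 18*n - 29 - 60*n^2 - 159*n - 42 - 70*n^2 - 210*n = -9*b^3 + b^2*(113 - 43*n) + b*(10*n^2 + 586*n + 57) - 130*n^2 - 351*n - 65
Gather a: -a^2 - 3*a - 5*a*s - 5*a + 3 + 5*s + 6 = -a^2 + a*(-5*s - 8) + 5*s + 9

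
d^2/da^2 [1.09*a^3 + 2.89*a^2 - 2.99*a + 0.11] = 6.54*a + 5.78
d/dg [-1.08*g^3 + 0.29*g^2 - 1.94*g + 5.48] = -3.24*g^2 + 0.58*g - 1.94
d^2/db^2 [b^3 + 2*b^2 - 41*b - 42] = 6*b + 4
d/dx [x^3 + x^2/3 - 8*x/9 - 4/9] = 3*x^2 + 2*x/3 - 8/9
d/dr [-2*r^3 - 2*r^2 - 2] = 2*r*(-3*r - 2)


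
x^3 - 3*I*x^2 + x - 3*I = (x - 3*I)*(x - I)*(x + I)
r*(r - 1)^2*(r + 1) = r^4 - r^3 - r^2 + r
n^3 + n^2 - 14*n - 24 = (n - 4)*(n + 2)*(n + 3)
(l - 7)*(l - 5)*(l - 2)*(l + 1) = l^4 - 13*l^3 + 45*l^2 - 11*l - 70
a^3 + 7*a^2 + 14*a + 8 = (a + 1)*(a + 2)*(a + 4)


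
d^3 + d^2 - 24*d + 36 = (d - 3)*(d - 2)*(d + 6)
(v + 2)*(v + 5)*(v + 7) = v^3 + 14*v^2 + 59*v + 70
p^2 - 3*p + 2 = (p - 2)*(p - 1)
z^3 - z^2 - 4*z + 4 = (z - 2)*(z - 1)*(z + 2)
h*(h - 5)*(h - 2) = h^3 - 7*h^2 + 10*h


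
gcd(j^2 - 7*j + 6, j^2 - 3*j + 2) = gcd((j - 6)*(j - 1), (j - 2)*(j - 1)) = j - 1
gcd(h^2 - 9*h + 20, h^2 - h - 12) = h - 4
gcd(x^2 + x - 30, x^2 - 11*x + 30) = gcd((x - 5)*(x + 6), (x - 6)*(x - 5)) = x - 5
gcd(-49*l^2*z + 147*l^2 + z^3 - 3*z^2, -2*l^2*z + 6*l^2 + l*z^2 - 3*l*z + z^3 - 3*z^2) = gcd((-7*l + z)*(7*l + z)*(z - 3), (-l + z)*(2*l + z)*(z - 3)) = z - 3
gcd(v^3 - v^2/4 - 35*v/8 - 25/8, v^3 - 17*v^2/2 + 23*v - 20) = v - 5/2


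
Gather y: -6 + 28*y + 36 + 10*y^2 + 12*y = 10*y^2 + 40*y + 30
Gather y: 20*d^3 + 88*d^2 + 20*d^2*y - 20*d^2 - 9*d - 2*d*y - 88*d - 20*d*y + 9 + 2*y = 20*d^3 + 68*d^2 - 97*d + y*(20*d^2 - 22*d + 2) + 9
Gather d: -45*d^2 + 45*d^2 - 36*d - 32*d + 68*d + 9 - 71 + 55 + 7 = 0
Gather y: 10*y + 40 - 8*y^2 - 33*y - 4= -8*y^2 - 23*y + 36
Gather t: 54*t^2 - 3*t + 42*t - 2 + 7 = 54*t^2 + 39*t + 5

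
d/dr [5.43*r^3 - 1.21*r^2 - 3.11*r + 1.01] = 16.29*r^2 - 2.42*r - 3.11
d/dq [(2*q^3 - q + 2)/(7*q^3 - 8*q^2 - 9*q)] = 2*(-8*q^4 - 11*q^3 - 25*q^2 + 16*q + 9)/(q^2*(49*q^4 - 112*q^3 - 62*q^2 + 144*q + 81))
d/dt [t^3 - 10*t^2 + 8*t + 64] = 3*t^2 - 20*t + 8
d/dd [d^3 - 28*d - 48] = 3*d^2 - 28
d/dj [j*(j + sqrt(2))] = 2*j + sqrt(2)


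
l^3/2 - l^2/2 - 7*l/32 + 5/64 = (l/2 + 1/4)*(l - 5/4)*(l - 1/4)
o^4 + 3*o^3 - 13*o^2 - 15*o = o*(o - 3)*(o + 1)*(o + 5)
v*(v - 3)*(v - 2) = v^3 - 5*v^2 + 6*v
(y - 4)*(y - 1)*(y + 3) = y^3 - 2*y^2 - 11*y + 12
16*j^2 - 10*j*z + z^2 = (-8*j + z)*(-2*j + z)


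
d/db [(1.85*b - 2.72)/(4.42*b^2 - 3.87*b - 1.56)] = (-8.177*b^2 + 24.0448*b - 13.4124)/(19.5364*b^4 - 34.2108*b^3 + 1.1865*b^2 + 12.0744*b + 2.4336)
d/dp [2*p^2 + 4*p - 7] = 4*p + 4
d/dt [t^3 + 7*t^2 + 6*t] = 3*t^2 + 14*t + 6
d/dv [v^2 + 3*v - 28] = 2*v + 3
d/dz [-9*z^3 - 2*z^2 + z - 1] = -27*z^2 - 4*z + 1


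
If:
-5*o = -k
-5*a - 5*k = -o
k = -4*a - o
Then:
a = 0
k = 0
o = 0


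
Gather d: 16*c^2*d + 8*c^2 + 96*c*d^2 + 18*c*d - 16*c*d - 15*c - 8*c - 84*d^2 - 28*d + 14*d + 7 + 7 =8*c^2 - 23*c + d^2*(96*c - 84) + d*(16*c^2 + 2*c - 14) + 14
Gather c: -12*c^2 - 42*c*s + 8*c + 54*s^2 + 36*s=-12*c^2 + c*(8 - 42*s) + 54*s^2 + 36*s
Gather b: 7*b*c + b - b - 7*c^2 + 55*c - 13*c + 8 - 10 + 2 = 7*b*c - 7*c^2 + 42*c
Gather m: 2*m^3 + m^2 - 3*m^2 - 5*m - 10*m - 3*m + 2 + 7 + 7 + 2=2*m^3 - 2*m^2 - 18*m + 18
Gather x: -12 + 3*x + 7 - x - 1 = 2*x - 6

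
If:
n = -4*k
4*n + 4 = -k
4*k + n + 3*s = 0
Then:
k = 4/15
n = -16/15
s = 0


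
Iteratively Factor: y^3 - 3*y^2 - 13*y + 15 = (y - 5)*(y^2 + 2*y - 3) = (y - 5)*(y - 1)*(y + 3)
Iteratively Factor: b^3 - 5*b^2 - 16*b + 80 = (b - 4)*(b^2 - b - 20) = (b - 4)*(b + 4)*(b - 5)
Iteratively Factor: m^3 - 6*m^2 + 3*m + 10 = (m - 2)*(m^2 - 4*m - 5) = (m - 2)*(m + 1)*(m - 5)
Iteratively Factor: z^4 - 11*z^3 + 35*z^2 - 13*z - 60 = (z - 5)*(z^3 - 6*z^2 + 5*z + 12) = (z - 5)*(z + 1)*(z^2 - 7*z + 12) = (z - 5)*(z - 3)*(z + 1)*(z - 4)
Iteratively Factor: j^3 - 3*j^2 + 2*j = (j - 1)*(j^2 - 2*j) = (j - 2)*(j - 1)*(j)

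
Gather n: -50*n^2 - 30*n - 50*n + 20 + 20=-50*n^2 - 80*n + 40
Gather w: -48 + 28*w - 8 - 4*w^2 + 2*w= -4*w^2 + 30*w - 56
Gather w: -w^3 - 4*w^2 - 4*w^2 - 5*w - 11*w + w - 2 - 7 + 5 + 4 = -w^3 - 8*w^2 - 15*w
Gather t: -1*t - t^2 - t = -t^2 - 2*t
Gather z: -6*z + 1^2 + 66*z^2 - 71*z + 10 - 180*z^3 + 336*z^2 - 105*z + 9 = -180*z^3 + 402*z^2 - 182*z + 20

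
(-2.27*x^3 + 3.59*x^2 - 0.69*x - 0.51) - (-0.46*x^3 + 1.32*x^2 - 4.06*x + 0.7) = -1.81*x^3 + 2.27*x^2 + 3.37*x - 1.21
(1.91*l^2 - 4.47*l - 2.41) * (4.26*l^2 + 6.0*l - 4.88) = 8.1366*l^4 - 7.5822*l^3 - 46.4074*l^2 + 7.3536*l + 11.7608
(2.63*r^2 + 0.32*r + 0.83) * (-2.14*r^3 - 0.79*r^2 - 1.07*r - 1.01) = -5.6282*r^5 - 2.7625*r^4 - 4.8431*r^3 - 3.6544*r^2 - 1.2113*r - 0.8383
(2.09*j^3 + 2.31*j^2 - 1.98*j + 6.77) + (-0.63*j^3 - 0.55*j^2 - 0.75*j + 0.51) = 1.46*j^3 + 1.76*j^2 - 2.73*j + 7.28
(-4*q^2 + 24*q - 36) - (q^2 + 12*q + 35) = -5*q^2 + 12*q - 71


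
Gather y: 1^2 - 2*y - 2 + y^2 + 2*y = y^2 - 1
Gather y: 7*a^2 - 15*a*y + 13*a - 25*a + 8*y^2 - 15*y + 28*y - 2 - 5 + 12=7*a^2 - 12*a + 8*y^2 + y*(13 - 15*a) + 5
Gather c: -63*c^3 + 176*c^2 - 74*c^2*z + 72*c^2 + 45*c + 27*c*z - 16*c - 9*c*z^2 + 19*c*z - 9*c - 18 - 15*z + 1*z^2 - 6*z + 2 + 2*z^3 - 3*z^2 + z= -63*c^3 + c^2*(248 - 74*z) + c*(-9*z^2 + 46*z + 20) + 2*z^3 - 2*z^2 - 20*z - 16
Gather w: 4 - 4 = 0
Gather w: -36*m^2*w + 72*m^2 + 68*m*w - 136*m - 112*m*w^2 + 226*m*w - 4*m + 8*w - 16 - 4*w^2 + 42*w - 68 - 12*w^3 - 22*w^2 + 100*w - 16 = 72*m^2 - 140*m - 12*w^3 + w^2*(-112*m - 26) + w*(-36*m^2 + 294*m + 150) - 100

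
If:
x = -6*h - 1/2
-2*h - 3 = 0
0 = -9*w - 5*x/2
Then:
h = -3/2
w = -85/36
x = 17/2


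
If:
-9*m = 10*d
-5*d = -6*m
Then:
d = 0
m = 0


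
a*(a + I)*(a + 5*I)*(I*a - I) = I*a^4 - 6*a^3 - I*a^3 + 6*a^2 - 5*I*a^2 + 5*I*a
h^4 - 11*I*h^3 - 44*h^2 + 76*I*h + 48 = (h - 4*I)*(h - 3*I)*(h - 2*I)^2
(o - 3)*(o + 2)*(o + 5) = o^3 + 4*o^2 - 11*o - 30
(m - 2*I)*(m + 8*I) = m^2 + 6*I*m + 16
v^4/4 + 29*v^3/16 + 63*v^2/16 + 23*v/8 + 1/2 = (v/4 + 1/4)*(v + 1/4)*(v + 2)*(v + 4)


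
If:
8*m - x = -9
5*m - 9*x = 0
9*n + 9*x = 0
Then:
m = -81/67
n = 45/67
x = -45/67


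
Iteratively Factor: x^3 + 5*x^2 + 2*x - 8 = (x + 4)*(x^2 + x - 2) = (x - 1)*(x + 4)*(x + 2)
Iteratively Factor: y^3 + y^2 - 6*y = (y - 2)*(y^2 + 3*y) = y*(y - 2)*(y + 3)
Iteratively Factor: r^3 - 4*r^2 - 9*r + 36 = (r + 3)*(r^2 - 7*r + 12) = (r - 4)*(r + 3)*(r - 3)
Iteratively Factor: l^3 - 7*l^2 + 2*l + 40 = (l - 5)*(l^2 - 2*l - 8) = (l - 5)*(l + 2)*(l - 4)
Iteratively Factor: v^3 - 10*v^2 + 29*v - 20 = (v - 4)*(v^2 - 6*v + 5) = (v - 4)*(v - 1)*(v - 5)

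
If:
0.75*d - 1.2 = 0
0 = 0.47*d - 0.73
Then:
No Solution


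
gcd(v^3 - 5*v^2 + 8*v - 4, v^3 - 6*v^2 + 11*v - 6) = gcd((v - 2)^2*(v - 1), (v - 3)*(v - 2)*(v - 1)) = v^2 - 3*v + 2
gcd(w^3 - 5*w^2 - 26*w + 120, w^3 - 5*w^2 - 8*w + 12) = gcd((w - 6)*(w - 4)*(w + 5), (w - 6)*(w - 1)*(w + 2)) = w - 6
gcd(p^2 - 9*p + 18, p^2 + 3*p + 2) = 1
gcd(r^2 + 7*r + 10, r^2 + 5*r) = r + 5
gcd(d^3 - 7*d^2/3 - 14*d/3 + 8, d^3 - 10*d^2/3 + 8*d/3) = d - 4/3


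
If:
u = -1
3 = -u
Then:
No Solution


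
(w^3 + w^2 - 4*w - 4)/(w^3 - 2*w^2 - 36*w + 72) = (w^2 + 3*w + 2)/(w^2 - 36)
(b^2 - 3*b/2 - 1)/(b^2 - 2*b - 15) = (-b^2 + 3*b/2 + 1)/(-b^2 + 2*b + 15)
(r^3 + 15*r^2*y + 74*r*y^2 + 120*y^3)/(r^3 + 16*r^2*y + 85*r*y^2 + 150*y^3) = (r + 4*y)/(r + 5*y)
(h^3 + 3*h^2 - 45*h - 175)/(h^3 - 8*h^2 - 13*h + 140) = (h^2 + 10*h + 25)/(h^2 - h - 20)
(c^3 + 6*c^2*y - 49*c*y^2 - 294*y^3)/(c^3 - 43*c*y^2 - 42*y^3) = (c + 7*y)/(c + y)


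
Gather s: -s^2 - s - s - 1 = -s^2 - 2*s - 1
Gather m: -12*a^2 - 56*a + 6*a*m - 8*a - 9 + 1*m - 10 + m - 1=-12*a^2 - 64*a + m*(6*a + 2) - 20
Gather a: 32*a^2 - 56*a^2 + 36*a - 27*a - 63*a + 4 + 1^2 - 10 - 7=-24*a^2 - 54*a - 12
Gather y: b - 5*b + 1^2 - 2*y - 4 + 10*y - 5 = -4*b + 8*y - 8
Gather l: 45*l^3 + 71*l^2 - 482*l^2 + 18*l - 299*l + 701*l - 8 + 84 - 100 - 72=45*l^3 - 411*l^2 + 420*l - 96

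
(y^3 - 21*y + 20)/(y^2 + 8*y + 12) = (y^3 - 21*y + 20)/(y^2 + 8*y + 12)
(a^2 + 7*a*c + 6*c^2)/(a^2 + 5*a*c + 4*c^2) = (a + 6*c)/(a + 4*c)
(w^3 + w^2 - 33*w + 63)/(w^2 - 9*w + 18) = (w^2 + 4*w - 21)/(w - 6)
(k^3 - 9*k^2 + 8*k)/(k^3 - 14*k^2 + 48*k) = (k - 1)/(k - 6)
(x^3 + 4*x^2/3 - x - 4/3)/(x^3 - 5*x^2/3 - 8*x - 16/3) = (x - 1)/(x - 4)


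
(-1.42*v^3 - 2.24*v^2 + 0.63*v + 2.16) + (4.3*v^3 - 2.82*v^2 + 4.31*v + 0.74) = 2.88*v^3 - 5.06*v^2 + 4.94*v + 2.9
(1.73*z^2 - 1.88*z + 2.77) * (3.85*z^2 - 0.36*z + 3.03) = 6.6605*z^4 - 7.8608*z^3 + 16.5832*z^2 - 6.6936*z + 8.3931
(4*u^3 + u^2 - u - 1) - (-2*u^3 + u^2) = 6*u^3 - u - 1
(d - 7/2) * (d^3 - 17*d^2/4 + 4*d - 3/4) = d^4 - 31*d^3/4 + 151*d^2/8 - 59*d/4 + 21/8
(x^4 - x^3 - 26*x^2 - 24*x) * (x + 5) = x^5 + 4*x^4 - 31*x^3 - 154*x^2 - 120*x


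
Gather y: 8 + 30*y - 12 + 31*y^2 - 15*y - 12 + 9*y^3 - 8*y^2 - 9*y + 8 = 9*y^3 + 23*y^2 + 6*y - 8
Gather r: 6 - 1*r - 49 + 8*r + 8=7*r - 35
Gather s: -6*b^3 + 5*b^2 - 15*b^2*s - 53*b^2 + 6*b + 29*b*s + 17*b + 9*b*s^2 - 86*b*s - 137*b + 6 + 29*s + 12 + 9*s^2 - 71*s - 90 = -6*b^3 - 48*b^2 - 114*b + s^2*(9*b + 9) + s*(-15*b^2 - 57*b - 42) - 72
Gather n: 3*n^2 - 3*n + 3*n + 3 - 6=3*n^2 - 3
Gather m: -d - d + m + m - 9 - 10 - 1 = -2*d + 2*m - 20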